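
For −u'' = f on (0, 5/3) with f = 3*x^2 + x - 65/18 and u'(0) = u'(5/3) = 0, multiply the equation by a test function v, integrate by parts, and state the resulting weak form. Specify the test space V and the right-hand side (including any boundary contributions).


V = H^1(0, 5/3) (no boundary constraint on v; u is determined up to an additive constant); weak form: ∫_0^5/3 u'v' dx = ∫_0^5/3 (3*x^2 + x - 65/18) v dx for all v ∈ V.

Multiply both sides by a test function v and integrate from 0 to 5/3:
  ∫_0^5/3 −u''(x) v(x) dx = ∫_0^5/3 f(x) v(x) dx.
Integrate the LHS by parts once:
  ∫_0^5/3 −u'' v dx = −[u'(x) v(x)]_0^5/3 + ∫_0^5/3 u'(x) v'(x) dx.
Thus ∫_0^5/3 u'(x) v'(x) dx = ∫_0^5/3 f(x) v(x) dx + [u'(x) v(x)]_0^5/3.
Choose V so that boundary terms are either known or forced to vanish.
u has homogeneous Neumann: u'(0) = u'(5/3) = 0. So [u' v]_0^5/3 = 0·v(5/3) − 0·v(0) = 0 for any v; take V = H^1(0, 5/3).
Weak formulation: find u (satisfying any essential BC) such that ∫_0^5/3 u'(x) v'(x) dx = ∫_0^5/3 f v dx for all v ∈ V (homogeneous Neumann, so boundary terms vanish).
Substituting f(x) = 3*x^2 + x - 65/18, the right-hand side is ∫_0^5/3 (3*x^2 + x - 65/18) v dx.
Compatibility check (pure Neumann): taking v ≡ 1 ∈ V gives 0 = ∫_0^5/3 f dx + (0) − (0), i.e. ∫_0^5/3 f dx must equal u'(0) − u'(5/3) = 0. Indeed ∫_0^5/3 (3*x^2 + x - 65/18) dx = 0, so the data are compatible. The solution is then unique only up to an additive constant (fix it e.g. by requiring ∫_0^5/3 u dx = 0).


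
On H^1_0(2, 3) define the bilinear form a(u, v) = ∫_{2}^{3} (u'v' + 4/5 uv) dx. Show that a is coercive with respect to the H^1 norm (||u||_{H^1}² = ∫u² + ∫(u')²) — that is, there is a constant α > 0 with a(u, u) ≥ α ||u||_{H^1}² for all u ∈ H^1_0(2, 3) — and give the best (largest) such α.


α = (4/5 + π^2)/(1 + π^2)

Coercivity of a(·,·) on H^1_0(2, 3) means a(u, u) ≥ α ||u||_{H^1}² for every u ∈ H^1_0.
The interval has length L = 1, and Poincaré/coercivity depend only on L. Here a(u, u) = ∫(u')² + (4/5)·∫u².
Here 0 < c = 4/5 < 1. The condition a(u,u) ≥ α||u||_{H^1}² reads (1−α)∫(u')² ≥ (α−c)∫u². Any admissible α is ≤ 1 (rapidly oscillating u have ∫u²/∫(u')² → 0), and α = 1 would force 0 ≥ (1−c)∫u², impossible since c < 1; so 1−α > 0. By the sharp Poincaré inequality on H^1_0 of an interval of length L, ∫(u')² ≥ (π/L)²∫u² with equality for the first sine mode sin(π(x−x₀)/L) (x₀ the left endpoint), so the inequality holds for all u iff (1−α)(π/L)² ≥ α − c, i.e. α ≤ ((π/L)² + c)/((π/L)² + 1) = (1 + c(L/π)²)/(1 + (L/π)²). With (π/L)² = π^2 and c = 4/5, the largest admissible constant is α = ((π/L)² + c)/((π/L)² + 1).
Simplifying, α = (4/5 + π^2)/(1 + π^2).


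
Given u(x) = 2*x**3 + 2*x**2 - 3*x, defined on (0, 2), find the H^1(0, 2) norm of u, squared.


||u||_{H^1}^2 = 14782/35

The H^1 norm (squared) on an interval (0, L) is
  ||u||_{H^1}^2 = ∫_0^L u(x)^2 dx + ∫_0^L u'(x)^2 dx.
Compute u'(x) = 6*x**2 + 4*x - 3.
Then u(x)^2 = 4*x**6 + 8*x**5 - 8*x**4 - 12*x**3 + 9*x**2 and u'(x)^2 = 36*x**4 + 48*x**3 - 20*x**2 - 24*x + 9.
Integrate each monomial from 0 to 2 using ∫_0^2 c·x^n dx = c·2^(n+1)/(n+1):
  ∫_0^2 u(x)^2 dx = ∫_0^2 (4*x^6 + 8*x^5 - 8*x^4 - 12*x^3 + 9*x^2) dx. Term by term:
    ∫_0^2 4*x^6 dx = 512/7;  ∫_0^2 8*x^5 dx = 256/3;  ∫_0^2 -8*x^4 dx = -256/5;
    ∫_0^2 -12*x^3 dx = -48;  ∫_0^2 9*x^2 dx = 24.
  Sum: 512/7 + 256/3 − 256/5 − 48 + 24 = 8744/105.
  ∫_0^2 u'(x)^2 dx = ∫_0^2 (36*x^4 + 48*x^3 - 20*x^2 - 24*x + 9) dx. Term by term:
    ∫_0^2 36*x^4 dx = 1152/5;  ∫_0^2 48*x^3 dx = 192;  ∫_0^2 -20*x^2 dx = -160/3;
    ∫_0^2 -24*x dx = -48;  ∫_0^2 9 dx = 18.
  Sum: 1152/5 + 192 − 160/3 − 48 + 18 = 5086/15.
Adding: ||u||_{H^1}^2 = 8744/105 + 5086/15 = 14782/35.


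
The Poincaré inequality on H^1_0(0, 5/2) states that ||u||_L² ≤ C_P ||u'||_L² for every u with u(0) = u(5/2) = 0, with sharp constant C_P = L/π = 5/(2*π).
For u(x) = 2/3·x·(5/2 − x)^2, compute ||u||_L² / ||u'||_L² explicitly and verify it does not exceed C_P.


||u||_L² / ||u'||_L² = 5*sqrt(14)/28 < C_P = 5/(2*π).

u(x) = 2/3·x·(5/2 − x)^2, so u'(x) = (2*x - 5)*(6*x - 5)/6.
u(x) = 2/3·x·(5/2 − x)^2 vanishes at x = 0 and x = 5/2, so u ∈ H^1_0(0, 5/2). Differentiate via the product rule and integrate the resulting polynomials term by term.
  ∫_0^5/2 u² dx = ∫_0^5/2 (4*x^6/9 - 40*x^5/9 + 50*x^4/3 - 250*x^3/9 + 625*x^2/36) dx. Term by term:
    ∫_0^5/2 4*x^6/9 dx = 78125/2016;  ∫_0^5/2 -40*x^5/9 dx = -78125/432;  ∫_0^5/2 50*x^4/3 dx = 15625/48;
    ∫_0^5/2 -250*x^3/9 dx = -78125/288;  ∫_0^5/2 625*x^2/36 dx = 78125/864.
  Sum: 78125/2016 − 78125/432 + 15625/48 − 78125/288 + 78125/864 = 15625/6048.
  ∫_0^5/2 (u')² dx = ∫_0^5/2 (4*x^4 - 80*x^3/3 + 550*x^2/9 - 500*x/9 + 625/36) dx. Term by term:
    ∫_0^5/2 4*x^4 dx = 625/8;  ∫_0^5/2 -80*x^3/3 dx = -3125/12;  ∫_0^5/2 550*x^2/9 dx = 34375/108;
    ∫_0^5/2 -500*x/9 dx = -3125/18;  ∫_0^5/2 625/36 dx = 3125/72.
  Sum: 625/8 − 3125/12 + 34375/108 − 3125/18 + 3125/72 = 625/108.
∫_0^5/2 u² dx = 15625/6048, so ||u||_L² = 125*sqrt(42)/504.
∫_0^5/2 (u')² dx = 625/108, so ||u'||_L² = 25*sqrt(3)/18.
Ratio ||u||_L² / ||u'||_L² = 5*sqrt(14)/28.
Sharp Poincaré constant on H^1_0(0, 5/2) is C_P = L/π = 5/(2*π), achieved by sin(2*π/5·x).
A polynomial bump cannot attain the sharp Poincaré constant (only the first sine eigenfunction does), so the ratio is strictly less than C_P, consistent with ||u||_L² ≤ C_P ||u'||_L².


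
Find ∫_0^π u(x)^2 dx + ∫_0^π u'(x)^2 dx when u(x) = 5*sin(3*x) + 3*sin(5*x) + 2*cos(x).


||u||_{H^1(0,π)}^2 = 246*π

u'(x) = -2*sin(x) + 15*cos(3*x) + 15*cos(5*x).
Expand u² and (u')² and integrate term by term on (0, π), using: for integers n ≥ 1, ∫_0^π sin²(nx) dx = ∫_0^π cos²(nx) dx = π/2; for n ≠ n', ∫_0^π sin(nx)sin(n'x) dx = ∫_0^π cos(nx)cos(n'x) dx = 0; and by product-to-sum, ∫_0^π sin(nx)cos(n'x) dx = ½∫_0^π [sin((n+n')x) + sin((n−n')x)] dx, which is 0 when n+n' is even and 2n/(n²−n'²) when n+n' is odd (it need not vanish on (0, π)).
  u² squared terms: (2)²·∫cos(x)² dx = 4·π/2 = 2*π;  (3)²·∫sin(5x)² dx = 9·π/2 = 9*π/2;  (5)²·∫sin(3x)² dx = 25·π/2 = 25*π/2.
  u² cross terms: 2·(2)·(3)·∫cos(x)·sin(5x) dx = 12·(0) = 0;  2·(2)·(5)·∫cos(x)·sin(3x) dx = 20·(0) = 0;  2·(3)·(5)·∫sin(5x)·sin(3x) dx = 30·(0) = 0.
  So ∫_0^π u² dx = 2*π + 9*π/2 + 25*π/2 + 0 + 0 + 0 = 19*π.
  (u')² squared terms: (-2)²·∫sin(x)² dx = 4·π/2 = 2*π;  (15)²·∫cos(3x)² dx = 225·π/2 = 225*π/2;  (15)²·∫cos(5x)² dx = 225·π/2 = 225*π/2.
  (u')² cross terms: 2·(-2)·(15)·∫sin(x)·cos(3x) dx = -60·(0) = 0;  2·(-2)·(15)·∫sin(x)·cos(5x) dx = -60·(0) = 0;  2·(15)·(15)·∫cos(3x)·cos(5x) dx = 450·(0) = 0.
  So ∫_0^π (u')² dx = 2*π + 225*π/2 + 225*π/2 + 0 + 0 + 0 = 227*π.
||u||_{H^1}^2 = (19*π) + (227*π) = 246*π.


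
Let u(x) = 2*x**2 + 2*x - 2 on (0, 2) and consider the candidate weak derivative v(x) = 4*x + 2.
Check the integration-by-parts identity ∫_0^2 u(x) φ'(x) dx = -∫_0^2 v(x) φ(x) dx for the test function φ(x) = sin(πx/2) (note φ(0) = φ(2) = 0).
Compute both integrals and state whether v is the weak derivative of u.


LHS = -24/π, RHS = -24/π. Yes, v = u' weakly.

u(x) = 2*x**2 + 2*x - 2, classical derivative u'(x) = 4*x + 2.
φ(x) = sin(πx/2), so φ'(x) = π*cos(π*x/2)/2.
Note φ(0) = φ(2) = 0, so the boundary term u·φ vanishes.
LHS = ∫_0^2 u(x) φ'(x) dx = ∫_0^2 (π*x^2*cos(π*x/2) + π*x*cos(π*x/2) - π*cos(π*x/2)) dx. Term by term:
  ∫_0^2 -π*cos(π*x/2) dx = 0;  ∫_0^2 π*x*cos(π*x/2) dx = -8/π;  ∫_0^2 π*x^2*cos(π*x/2) dx = -16/π.
Sum: 0 − 8/π − 16/π = -24/π.
So LHS = -24/π.
∫_0^2 v(x) φ(x) dx = ∫_0^2 (4*x*sin(π*x/2) + 2*sin(π*x/2)) dx. Term by term:
  ∫_0^2 2*sin(π*x/2) dx = 8/π;  ∫_0^2 4*x*sin(π*x/2) dx = 16/π.
Sum: 8/π + 16/π = 24/π.
So RHS = -∫_0^2 v(x) φ(x) dx = -24/π.
LHS = RHS, so the identity holds for this test φ.
Moreover u is smooth here and v(x) = u'(x) = 4*x + 2 pointwise, so the identity holds for every test function. Hence v is the weak derivative of u.


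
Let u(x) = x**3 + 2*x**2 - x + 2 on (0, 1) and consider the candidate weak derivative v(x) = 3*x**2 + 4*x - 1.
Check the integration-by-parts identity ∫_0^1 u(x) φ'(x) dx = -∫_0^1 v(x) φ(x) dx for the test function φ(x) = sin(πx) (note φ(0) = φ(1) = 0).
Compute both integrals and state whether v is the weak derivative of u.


LHS = -5/π + 12/π^3, RHS = -5/π + 12/π^3. Yes, v = u' weakly.

u(x) = x**3 + 2*x**2 - x + 2, classical derivative u'(x) = 3*x**2 + 4*x - 1.
φ(x) = sin(πx), so φ'(x) = π*cos(π*x).
Note φ(0) = φ(1) = 0, so the boundary term u·φ vanishes.
LHS = ∫_0^1 u(x) φ'(x) dx = ∫_0^1 (π*x^3*cos(π*x) + 2*π*x^2*cos(π*x) - π*x*cos(π*x) + 2*π*cos(π*x)) dx. Term by term:
  ∫_0^1 2*π*cos(π*x) dx = 0;  ∫_0^1 π*x^3*cos(π*x) dx = -3/π + 12/π^3;  ∫_0^1 -π*x*cos(π*x) dx = 2/π;
  ∫_0^1 2*π*x^2*cos(π*x) dx = -4/π.
Sum: 0 + -3/π + 12/π^3 + 2/π − 4/π = -5/π + 12/π^3.
So LHS = -5/π + 12/π^3.
∫_0^1 v(x) φ(x) dx = ∫_0^1 (3*x^2*sin(π*x) + 4*x*sin(π*x) - sin(π*x)) dx. Term by term:
  ∫_0^1 -sin(π*x) dx = -2/π;  ∫_0^1 3*x^2*sin(π*x) dx = -12/π^3 + 3/π;  ∫_0^1 4*x*sin(π*x) dx = 4/π.
Sum: -2/π + -12/π^3 + 3/π + 4/π = -12/π^3 + 5/π.
So RHS = -∫_0^1 v(x) φ(x) dx = -5/π + 12/π^3.
LHS = RHS, so the identity holds for this test φ.
Moreover u is smooth here and v(x) = u'(x) = 3*x**2 + 4*x - 1 pointwise, so the identity holds for every test function. Hence v is the weak derivative of u.


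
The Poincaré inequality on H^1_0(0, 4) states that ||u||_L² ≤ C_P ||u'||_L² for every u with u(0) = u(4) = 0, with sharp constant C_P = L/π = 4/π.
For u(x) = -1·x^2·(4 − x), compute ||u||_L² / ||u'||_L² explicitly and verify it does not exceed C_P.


||u||_L² / ||u'||_L² = 2*sqrt(14)/7 < C_P = 4/π.

u(x) = -1·x^2·(4 − x), so u'(x) = x*(3*x - 8).
u(x) = -1·x^2·(4 − x) vanishes at x = 0 and x = 4, so u ∈ H^1_0(0, 4). Differentiate via the product rule and integrate the resulting polynomials term by term.
  ∫_0^4 u² dx = ∫_0^4 (x^6 - 8*x^5 + 16*x^4) dx. Term by term:
    ∫_0^4 x^6 dx = 16384/7;  ∫_0^4 -8*x^5 dx = -16384/3;  ∫_0^4 16*x^4 dx = 16384/5.
  Sum: 16384/7 − 16384/3 + 16384/5 = 16384/105.
  ∫_0^4 (u')² dx = ∫_0^4 (9*x^4 - 48*x^3 + 64*x^2) dx. Term by term:
    ∫_0^4 9*x^4 dx = 9216/5;  ∫_0^4 -48*x^3 dx = -3072;  ∫_0^4 64*x^2 dx = 4096/3.
  Sum: 9216/5 − 3072 + 4096/3 = 2048/15.
∫_0^4 u² dx = 16384/105, so ||u||_L² = 128*sqrt(105)/105.
∫_0^4 (u')² dx = 2048/15, so ||u'||_L² = 32*sqrt(30)/15.
Ratio ||u||_L² / ||u'||_L² = 2*sqrt(14)/7.
Sharp Poincaré constant on H^1_0(0, 4) is C_P = L/π = 4/π, achieved by sin(π/4·x).
A polynomial bump cannot attain the sharp Poincaré constant (only the first sine eigenfunction does), so the ratio is strictly less than C_P, consistent with ||u||_L² ≤ C_P ||u'||_L².


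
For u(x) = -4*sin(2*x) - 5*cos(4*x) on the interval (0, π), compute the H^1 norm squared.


||u||_{H^1(0,π)}^2 = 505*π/2

u'(x) = 20*sin(4*x) - 8*cos(2*x).
Expand u² and (u')² and integrate term by term on (0, π), using: for integers n ≥ 1, ∫_0^π sin²(nx) dx = ∫_0^π cos²(nx) dx = π/2; for n ≠ n', ∫_0^π sin(nx)sin(n'x) dx = ∫_0^π cos(nx)cos(n'x) dx = 0; and by product-to-sum, ∫_0^π sin(nx)cos(n'x) dx = ½∫_0^π [sin((n+n')x) + sin((n−n')x)] dx, which is 0 when n+n' is even and 2n/(n²−n'²) when n+n' is odd (it need not vanish on (0, π)).
  u² squared terms: (-5)²·∫cos(4x)² dx = 25·π/2 = 25*π/2;  (-4)²·∫sin(2x)² dx = 16·π/2 = 8*π.
  u² cross terms: 2·(-5)·(-4)·∫cos(4x)·sin(2x) dx = 40·(0) = 0.
  So ∫_0^π u² dx = 25*π/2 + 8*π + 0 = 41*π/2.
  (u')² squared terms: (-8)²·∫cos(2x)² dx = 64·π/2 = 32*π;  (20)²·∫sin(4x)² dx = 400·π/2 = 200*π.
  (u')² cross terms: 2·(-8)·(20)·∫cos(2x)·sin(4x) dx = -320·(0) = 0.
  So ∫_0^π (u')² dx = 32*π + 200*π + 0 = 232*π.
||u||_{H^1}^2 = (41*π/2) + (232*π) = 505*π/2.


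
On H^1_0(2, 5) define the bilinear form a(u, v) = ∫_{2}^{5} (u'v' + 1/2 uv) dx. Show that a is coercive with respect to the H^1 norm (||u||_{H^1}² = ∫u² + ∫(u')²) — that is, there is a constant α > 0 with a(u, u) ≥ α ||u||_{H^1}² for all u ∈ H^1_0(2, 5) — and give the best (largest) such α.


α = (9/2 + π^2)/(9 + π^2)

Coercivity of a(·,·) on H^1_0(2, 5) means a(u, u) ≥ α ||u||_{H^1}² for every u ∈ H^1_0.
The interval has length L = 3, and Poincaré/coercivity depend only on L. Here a(u, u) = ∫(u')² + (1/2)·∫u².
Here 0 < c = 1/2 < 1. The condition a(u,u) ≥ α||u||_{H^1}² reads (1−α)∫(u')² ≥ (α−c)∫u². Any admissible α is ≤ 1 (rapidly oscillating u have ∫u²/∫(u')² → 0), and α = 1 would force 0 ≥ (1−c)∫u², impossible since c < 1; so 1−α > 0. By the sharp Poincaré inequality on H^1_0 of an interval of length L, ∫(u')² ≥ (π/L)²∫u² with equality for the first sine mode sin(π(x−x₀)/L) (x₀ the left endpoint), so the inequality holds for all u iff (1−α)(π/L)² ≥ α − c, i.e. α ≤ ((π/L)² + c)/((π/L)² + 1) = (1 + c(L/π)²)/(1 + (L/π)²). With (π/L)² = π^2/9 and c = 1/2, the largest admissible constant is α = ((π/L)² + c)/((π/L)² + 1).
Simplifying, α = (9/2 + π^2)/(9 + π^2).


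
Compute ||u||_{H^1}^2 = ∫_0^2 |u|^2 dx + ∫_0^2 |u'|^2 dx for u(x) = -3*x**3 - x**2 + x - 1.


||u||_{H^1}^2 = 87952/105

The H^1 norm (squared) on an interval (0, L) is
  ||u||_{H^1}^2 = ∫_0^L u(x)^2 dx + ∫_0^L u'(x)^2 dx.
Compute u'(x) = -9*x**2 - 2*x + 1.
Then u(x)^2 = 9*x**6 + 6*x**5 - 5*x**4 + 4*x**3 + 3*x**2 - 2*x + 1 and u'(x)^2 = 81*x**4 + 36*x**3 - 14*x**2 - 4*x + 1.
Integrate each monomial from 0 to 2 using ∫_0^2 c·x^n dx = c·2^(n+1)/(n+1):
  ∫_0^2 u(x)^2 dx = ∫_0^2 (9*x^6 + 6*x^5 - 5*x^4 + 4*x^3 + 3*x^2 - 2*x + 1) dx. Term by term:
    ∫_0^2 9*x^6 dx = 1152/7;  ∫_0^2 6*x^5 dx = 64;  ∫_0^2 -5*x^4 dx = -32;
    ∫_0^2 4*x^3 dx = 16;  ∫_0^2 3*x^2 dx = 8;  ∫_0^2 -2*x dx = -4;
    ∫_0^2 1 dx = 2.
  Sum: 1152/7 + 64 − 32 + 16 + 8 − 4 + 2 = 1530/7.
  ∫_0^2 u'(x)^2 dx = ∫_0^2 (81*x^4 + 36*x^3 - 14*x^2 - 4*x + 1) dx. Term by term:
    ∫_0^2 81*x^4 dx = 2592/5;  ∫_0^2 36*x^3 dx = 144;  ∫_0^2 -14*x^2 dx = -112/3;
    ∫_0^2 -4*x dx = -8;  ∫_0^2 1 dx = 2.
  Sum: 2592/5 + 144 − 112/3 − 8 + 2 = 9286/15.
Adding: ||u||_{H^1}^2 = 1530/7 + 9286/15 = 87952/105.


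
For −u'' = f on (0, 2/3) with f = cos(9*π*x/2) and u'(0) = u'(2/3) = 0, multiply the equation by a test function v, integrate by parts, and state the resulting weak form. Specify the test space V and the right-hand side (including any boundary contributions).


V = H^1(0, 2/3) (no boundary constraint on v; u is determined up to an additive constant); weak form: ∫_0^2/3 u'v' dx = ∫_0^2/3 (cos(9*π*x/2)) v dx for all v ∈ V.

Multiply both sides by a test function v and integrate from 0 to 2/3:
  ∫_0^2/3 −u''(x) v(x) dx = ∫_0^2/3 f(x) v(x) dx.
Integrate the LHS by parts once:
  ∫_0^2/3 −u'' v dx = −[u'(x) v(x)]_0^2/3 + ∫_0^2/3 u'(x) v'(x) dx.
Thus ∫_0^2/3 u'(x) v'(x) dx = ∫_0^2/3 f(x) v(x) dx + [u'(x) v(x)]_0^2/3.
Choose V so that boundary terms are either known or forced to vanish.
u has homogeneous Neumann: u'(0) = u'(2/3) = 0. So [u' v]_0^2/3 = 0·v(2/3) − 0·v(0) = 0 for any v; take V = H^1(0, 2/3).
Weak formulation: find u (satisfying any essential BC) such that ∫_0^2/3 u'(x) v'(x) dx = ∫_0^2/3 f v dx for all v ∈ V (homogeneous Neumann, so boundary terms vanish).
Substituting f(x) = cos(9*π*x/2), the right-hand side is ∫_0^2/3 (cos(9*π*x/2)) v dx.
Compatibility check (pure Neumann): taking v ≡ 1 ∈ V gives 0 = ∫_0^2/3 f dx + (0) − (0), i.e. ∫_0^2/3 f dx must equal u'(0) − u'(2/3) = 0. Indeed ∫_0^2/3 (cos(9*π*x/2)) dx = 0, so the data are compatible. The solution is then unique only up to an additive constant (fix it e.g. by requiring ∫_0^2/3 u dx = 0).


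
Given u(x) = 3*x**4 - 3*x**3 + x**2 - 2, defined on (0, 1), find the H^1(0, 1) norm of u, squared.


||u||_{H^1}^2 = 849/140

The H^1 norm (squared) on an interval (0, L) is
  ||u||_{H^1}^2 = ∫_0^L u(x)^2 dx + ∫_0^L u'(x)^2 dx.
Compute u'(x) = 12*x**3 - 9*x**2 + 2*x.
Then u(x)^2 = 9*x**8 - 18*x**7 + 15*x**6 - 6*x**5 - 11*x**4 + 12*x**3 - 4*x**2 + 4 and u'(x)^2 = 144*x**6 - 216*x**5 + 129*x**4 - 36*x**3 + 4*x**2.
Integrate each monomial from 0 to 1 using ∫_0^1 c·x^n dx = c·1^(n+1)/(n+1):
  ∫_0^1 u(x)^2 dx = ∫_0^1 (9*x^8 - 18*x^7 + 15*x^6 - 6*x^5 - 11*x^4 + 12*x^3 - 4*x^2 + 4) dx. Term by term:
    ∫_0^1 9*x^8 dx = 1;  ∫_0^1 -18*x^7 dx = -9/4;  ∫_0^1 15*x^6 dx = 15/7;
    ∫_0^1 -6*x^5 dx = -1;  ∫_0^1 -11*x^4 dx = -11/5;  ∫_0^1 12*x^3 dx = 3;
    ∫_0^1 -4*x^2 dx = -4/3;  ∫_0^1 4 dx = 4.
  Sum: 1 − 9/4 + 15/7 − 1 − 11/5 + 3 − 4/3 + 4 = 1411/420.
  ∫_0^1 u'(x)^2 dx = ∫_0^1 (144*x^6 - 216*x^5 + 129*x^4 - 36*x^3 + 4*x^2) dx. Term by term:
    ∫_0^1 144*x^6 dx = 144/7;  ∫_0^1 -216*x^5 dx = -36;  ∫_0^1 129*x^4 dx = 129/5;
    ∫_0^1 -36*x^3 dx = -9;  ∫_0^1 4*x^2 dx = 4/3.
  Sum: 144/7 − 36 + 129/5 − 9 + 4/3 = 284/105.
Adding: ||u||_{H^1}^2 = 1411/420 + 284/105 = 849/140.


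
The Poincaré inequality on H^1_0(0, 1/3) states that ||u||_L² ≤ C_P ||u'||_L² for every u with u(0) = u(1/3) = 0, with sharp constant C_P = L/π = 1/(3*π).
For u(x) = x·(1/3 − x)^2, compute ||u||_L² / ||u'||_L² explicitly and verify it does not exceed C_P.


||u||_L² / ||u'||_L² = sqrt(14)/42 < C_P = 1/(3*π).

u(x) = x·(1/3 − x)^2, so u'(x) = (3*x - 1)*(9*x - 1)/9.
u(x) = x·(1/3 − x)^2 vanishes at x = 0 and x = 1/3, so u ∈ H^1_0(0, 1/3). Differentiate via the product rule and integrate the resulting polynomials term by term.
  ∫_0^1/3 u² dx = ∫_0^1/3 (x^6 - 4*x^5/3 + 2*x^4/3 - 4*x^3/27 + x^2/81) dx. Term by term:
    ∫_0^1/3 x^6 dx = 1/15309;  ∫_0^1/3 -4*x^5/3 dx = -2/6561;  ∫_0^1/3 2*x^4/3 dx = 2/3645;
    ∫_0^1/3 -4*x^3/27 dx = -1/2187;  ∫_0^1/3 x^2/81 dx = 1/6561.
  Sum: 1/15309 − 2/6561 + 2/3645 − 1/2187 + 1/6561 = 1/229635.
  ∫_0^1/3 (u')² dx = ∫_0^1/3 (9*x^4 - 8*x^3 + 22*x^2/9 - 8*x/27 + 1/81) dx. Term by term:
    ∫_0^1/3 9*x^4 dx = 1/135;  ∫_0^1/3 -8*x^3 dx = -2/81;  ∫_0^1/3 22*x^2/9 dx = 22/729;
    ∫_0^1/3 -8*x/27 dx = -4/243;  ∫_0^1/3 1/81 dx = 1/243.
  Sum: 1/135 − 2/81 + 22/729 − 4/243 + 1/243 = 2/3645.
∫_0^1/3 u² dx = 1/229635, so ||u||_L² = sqrt(35)/2835.
∫_0^1/3 (u')² dx = 2/3645, so ||u'||_L² = sqrt(10)/135.
Ratio ||u||_L² / ||u'||_L² = sqrt(14)/42.
Sharp Poincaré constant on H^1_0(0, 1/3) is C_P = L/π = 1/(3*π), achieved by sin(3*π·x).
A polynomial bump cannot attain the sharp Poincaré constant (only the first sine eigenfunction does), so the ratio is strictly less than C_P, consistent with ||u||_L² ≤ C_P ||u'||_L².


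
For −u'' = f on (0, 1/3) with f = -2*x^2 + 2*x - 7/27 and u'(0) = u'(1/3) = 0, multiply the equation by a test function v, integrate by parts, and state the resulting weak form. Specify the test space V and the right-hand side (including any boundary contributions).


V = H^1(0, 1/3) (no boundary constraint on v; u is determined up to an additive constant); weak form: ∫_0^1/3 u'v' dx = ∫_0^1/3 (-2*x^2 + 2*x - 7/27) v dx for all v ∈ V.

Multiply both sides by a test function v and integrate from 0 to 1/3:
  ∫_0^1/3 −u''(x) v(x) dx = ∫_0^1/3 f(x) v(x) dx.
Integrate the LHS by parts once:
  ∫_0^1/3 −u'' v dx = −[u'(x) v(x)]_0^1/3 + ∫_0^1/3 u'(x) v'(x) dx.
Thus ∫_0^1/3 u'(x) v'(x) dx = ∫_0^1/3 f(x) v(x) dx + [u'(x) v(x)]_0^1/3.
Choose V so that boundary terms are either known or forced to vanish.
u has homogeneous Neumann: u'(0) = u'(1/3) = 0. So [u' v]_0^1/3 = 0·v(1/3) − 0·v(0) = 0 for any v; take V = H^1(0, 1/3).
Weak formulation: find u (satisfying any essential BC) such that ∫_0^1/3 u'(x) v'(x) dx = ∫_0^1/3 f v dx for all v ∈ V (homogeneous Neumann, so boundary terms vanish).
Substituting f(x) = -2*x^2 + 2*x - 7/27, the right-hand side is ∫_0^1/3 (-2*x^2 + 2*x - 7/27) v dx.
Compatibility check (pure Neumann): taking v ≡ 1 ∈ V gives 0 = ∫_0^1/3 f dx + (0) − (0), i.e. ∫_0^1/3 f dx must equal u'(0) − u'(1/3) = 0. Indeed ∫_0^1/3 (-2*x^2 + 2*x - 7/27) dx = 0, so the data are compatible. The solution is then unique only up to an additive constant (fix it e.g. by requiring ∫_0^1/3 u dx = 0).


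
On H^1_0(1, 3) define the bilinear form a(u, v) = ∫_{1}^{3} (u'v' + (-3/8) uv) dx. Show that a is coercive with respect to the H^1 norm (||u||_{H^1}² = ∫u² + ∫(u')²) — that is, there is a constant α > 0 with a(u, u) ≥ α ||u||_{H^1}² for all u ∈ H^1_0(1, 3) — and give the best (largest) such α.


α = (-3/2 + π^2)/(4 + π^2)

Coercivity of a(·,·) on H^1_0(1, 3) means a(u, u) ≥ α ||u||_{H^1}² for every u ∈ H^1_0.
The interval has length L = 2, and Poincaré/coercivity depend only on L. Here a(u, u) = ∫(u')² + (-3/8)·∫u².
Here c = -3/8 < 0 with |c| < (π/L)² = π^2/4, so coercivity still holds. The condition a(u,u) ≥ α||u||_{H^1}² reads (1−α)∫(u')² ≥ (α−c)∫u². Any admissible α is ≤ 1 (rapidly oscillating u have ∫u²/∫(u')² → 0), and α = 1 would force 0 ≥ (1−c)∫u², impossible since c < 1; so 1−α > 0. By the sharp Poincaré inequality on H^1_0 of an interval of length L, ∫(u')² ≥ (π/L)²∫u² with equality for the first sine mode sin(π(x−x₀)/L) (x₀ the left endpoint), so the inequality holds for all u iff (1−α)(π/L)² ≥ α − c, i.e. α ≤ ((π/L)² + c)/((π/L)² + 1) = (1 + c(L/π)²)/(1 + (L/π)²). (Direct route, valid since c ≤ 0: Poincaré gives c∫u² ≥ c(L/π)²∫(u')², so a(u,u) ≥ (1 + c(L/π)²)∫(u')², while ||u||_{H^1}² ≤ (1 + (L/π)²)∫(u')²; dividing yields the same α.) With (π/L)² = π^2/4 and c = -3/8, the largest admissible constant is α = ((π/L)² + c)/((π/L)² + 1).
Simplifying, α = (-3/2 + π^2)/(4 + π^2).


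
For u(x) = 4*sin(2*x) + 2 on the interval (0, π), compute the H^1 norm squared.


||u||_{H^1(0,π)}^2 = 44*π

u'(x) = 8*cos(2*x).
Expand u² and (u')² and integrate term by term on (0, π), using: for integers n ≥ 1, ∫_0^π sin²(nx) dx = ∫_0^π cos²(nx) dx = π/2; for n ≠ n', ∫_0^π sin(nx)sin(n'x) dx = ∫_0^π cos(nx)cos(n'x) dx = 0; and by product-to-sum, ∫_0^π sin(nx)cos(n'x) dx = ½∫_0^π [sin((n+n')x) + sin((n−n')x)] dx, which is 0 when n+n' is even and 2n/(n²−n'²) when n+n' is odd (it need not vanish on (0, π)). For the constant mode: ∫_0^π 1 dx = π, ∫_0^π cos(nx) dx = 0, ∫_0^π sin(nx) dx = (1−(−1)^n)/n.
  u² squared terms: (2)²·∫1 dx = 4·π = 4*π;  (4)²·∫sin(2x)² dx = 16·π/2 = 8*π.
  u² cross terms: 2·(2)·(4)·∫1·sin(2x) dx = 16·(0) = 0.
  So ∫_0^π u² dx = 4*π + 8*π + 0 = 12*π.
  (u')² squared terms: (8)²·∫cos(2x)² dx = 64·π/2 = 32*π.
  So ∫_0^π (u')² dx = 32*π.
||u||_{H^1}^2 = (12*π) + (32*π) = 44*π.


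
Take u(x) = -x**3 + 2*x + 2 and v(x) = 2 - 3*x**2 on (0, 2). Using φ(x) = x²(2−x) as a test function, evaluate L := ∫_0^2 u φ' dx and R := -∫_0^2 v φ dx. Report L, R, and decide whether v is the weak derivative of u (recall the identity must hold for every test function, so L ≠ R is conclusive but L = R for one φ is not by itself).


LHS = 56/15, RHS = 56/15. Yes, v = u' weakly.

u(x) = -x**3 + 2*x + 2, classical derivative u'(x) = 2 - 3*x**2.
φ(x) = x²(2−x), so φ'(x) = x*(4 - 3*x).
Note φ(0) = φ(2) = 0, so the boundary term u·φ vanishes.
LHS = ∫_0^2 u(x) φ'(x) dx = ∫_0^2 (3*x^5 - 4*x^4 - 6*x^3 + 2*x^2 + 8*x) dx. Term by term:
  ∫_0^2 3*x^5 dx = 32;  ∫_0^2 -4*x^4 dx = -128/5;  ∫_0^2 -6*x^3 dx = -24;
  ∫_0^2 2*x^2 dx = 16/3;  ∫_0^2 8*x dx = 16.
Sum: 32 − 128/5 − 24 + 16/3 + 16 = 56/15.
So LHS = 56/15.
∫_0^2 v(x) φ(x) dx = ∫_0^2 (3*x^5 - 6*x^4 - 2*x^3 + 4*x^2) dx. Term by term:
  ∫_0^2 3*x^5 dx = 32;  ∫_0^2 -6*x^4 dx = -192/5;  ∫_0^2 -2*x^3 dx = -8;
  ∫_0^2 4*x^2 dx = 32/3.
Sum: 32 − 192/5 − 8 + 32/3 = -56/15.
So RHS = -∫_0^2 v(x) φ(x) dx = 56/15.
LHS = RHS, so the identity holds for this test φ.
Moreover u is smooth here and v(x) = u'(x) = 2 - 3*x**2 pointwise, so the identity holds for every test function. Hence v is the weak derivative of u.


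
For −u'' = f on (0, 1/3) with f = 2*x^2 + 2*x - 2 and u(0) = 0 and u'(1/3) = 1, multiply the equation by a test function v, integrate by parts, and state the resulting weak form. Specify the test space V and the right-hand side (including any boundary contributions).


V = {v ∈ H^1(0, 1/3) : v(0) = 0} (test functions vanish at x = 0 where u is specified); weak form: ∫_0^1/3 u'v' dx = ∫_0^1/3 (2*x^2 + 2*x - 2) v dx + v(1/3) for all v ∈ V.

Multiply both sides by a test function v and integrate from 0 to 1/3:
  ∫_0^1/3 −u''(x) v(x) dx = ∫_0^1/3 f(x) v(x) dx.
Integrate the LHS by parts once:
  ∫_0^1/3 −u'' v dx = −[u'(x) v(x)]_0^1/3 + ∫_0^1/3 u'(x) v'(x) dx.
Thus ∫_0^1/3 u'(x) v'(x) dx = ∫_0^1/3 f(x) v(x) dx + [u'(x) v(x)]_0^1/3.
Choose V so that boundary terms are either known or forced to vanish.
Mixed BC: u(0) = 0 (Dirichlet) and u'(1/3) = 1 (Neumann). Define V = {v ∈ H^1(0, 1/3) : v(0) = 0}. Then [u' v]_0^1/3 = u'(1/3)·v(1/3) − u'(0)·0 = v(1/3).
Weak formulation: find u (satisfying any essential BC) such that ∫_0^1/3 u'(x) v'(x) dx = ∫_0^1/3 f v dx + v(1/3) for all v ∈ V (Dirichlet at 0 absorbed into V; Neumann datum at x = 1/3 contributes the boundary term).
Substituting f(x) = 2*x^2 + 2*x - 2, the right-hand side is ∫_0^1/3 (2*x^2 + 2*x - 2) v dx + v(1/3).


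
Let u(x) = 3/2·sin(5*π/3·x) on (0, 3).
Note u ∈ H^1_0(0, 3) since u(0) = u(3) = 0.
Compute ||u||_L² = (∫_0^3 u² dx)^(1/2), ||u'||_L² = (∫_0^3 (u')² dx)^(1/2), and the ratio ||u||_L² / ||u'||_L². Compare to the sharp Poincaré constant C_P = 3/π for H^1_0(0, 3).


||u||_L² / ||u'||_L² = 3/(5*π) < C_P = 3/π.

u(x) = 3/2·sin(5*π/3·x), so u'(x) = 5*π*cos(5*π*x/3)/2.
Writing u(x) = A·sin(kπx/L) with A = 3/2 and k = 5, use ∫_0^L sin²(kπx/L) dx = L/2 and ∫_0^L cos²(kπx/L) dx = L/2.
u² = 9/4·sin²(5*π/3·x) and (u')² = 25*π^2/4·cos²(5*π/3·x), and each of sin², cos² integrates to L/2 = 3/2 over (0, 3).
∫_0^3 u² dx = 27/8, so ||u||_L² = 3*sqrt(6)/4.
∫_0^3 (u')² dx = 75*π^2/8, so ||u'||_L² = 5*sqrt(6)*π/4.
Ratio ||u||_L² / ||u'||_L² = 3/(5*π).
Sharp Poincaré constant on H^1_0(0, 3) is C_P = L/π = 3/π, achieved by sin(π/3·x).
This is the k = 5 harmonic; the ratio L/(kπ) is strictly less than C_P = L/π, consistent with the sharp inequality ||u||_L² ≤ C_P ||u'||_L².


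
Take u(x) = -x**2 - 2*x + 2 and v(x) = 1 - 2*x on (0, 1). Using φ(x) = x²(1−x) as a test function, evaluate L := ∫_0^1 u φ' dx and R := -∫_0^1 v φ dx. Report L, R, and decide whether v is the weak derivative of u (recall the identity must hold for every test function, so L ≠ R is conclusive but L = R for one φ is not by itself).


LHS = 4/15, RHS = 1/60. No, v is not the weak derivative of u.

u(x) = -x**2 - 2*x + 2, classical derivative u'(x) = -2*x - 2.
φ(x) = x²(1−x), so φ'(x) = x*(2 - 3*x).
Note φ(0) = φ(1) = 0, so the boundary term u·φ vanishes.
LHS = ∫_0^1 u(x) φ'(x) dx = ∫_0^1 (3*x^4 + 4*x^3 - 10*x^2 + 4*x) dx. Term by term:
  ∫_0^1 3*x^4 dx = 3/5;  ∫_0^1 4*x^3 dx = 1;  ∫_0^1 -10*x^2 dx = -10/3;
  ∫_0^1 4*x dx = 2.
Sum: 3/5 + 1 − 10/3 + 2 = 4/15.
So LHS = 4/15.
∫_0^1 v(x) φ(x) dx = ∫_0^1 (2*x^4 - 3*x^3 + x^2) dx. Term by term:
  ∫_0^1 2*x^4 dx = 2/5;  ∫_0^1 -3*x^3 dx = -3/4;  ∫_0^1 x^2 dx = 1/3.
Sum: 2/5 − 3/4 + 1/3 = -1/60.
So RHS = -∫_0^1 v(x) φ(x) dx = 1/60.
LHS − RHS = 1/4 ≠ 0, so the identity fails.
(For a valid weak derivative the identity must hold for EVERY test function, in particular this one. The failure shows v is NOT the weak derivative of u.)
Correct weak derivative would be u'(x) = -2*x - 2.


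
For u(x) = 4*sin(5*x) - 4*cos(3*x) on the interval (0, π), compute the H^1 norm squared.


||u||_{H^1(0,π)}^2 = 288*π

u'(x) = 12*sin(3*x) + 20*cos(5*x).
Expand u² and (u')² and integrate term by term on (0, π), using: for integers n ≥ 1, ∫_0^π sin²(nx) dx = ∫_0^π cos²(nx) dx = π/2; for n ≠ n', ∫_0^π sin(nx)sin(n'x) dx = ∫_0^π cos(nx)cos(n'x) dx = 0; and by product-to-sum, ∫_0^π sin(nx)cos(n'x) dx = ½∫_0^π [sin((n+n')x) + sin((n−n')x)] dx, which is 0 when n+n' is even and 2n/(n²−n'²) when n+n' is odd (it need not vanish on (0, π)).
  u² squared terms: (-4)²·∫cos(3x)² dx = 16·π/2 = 8*π;  (4)²·∫sin(5x)² dx = 16·π/2 = 8*π.
  u² cross terms: 2·(-4)·(4)·∫cos(3x)·sin(5x) dx = -32·(0) = 0.
  So ∫_0^π u² dx = 8*π + 8*π + 0 = 16*π.
  (u')² squared terms: (12)²·∫sin(3x)² dx = 144·π/2 = 72*π;  (20)²·∫cos(5x)² dx = 400·π/2 = 200*π.
  (u')² cross terms: 2·(12)·(20)·∫sin(3x)·cos(5x) dx = 480·(0) = 0.
  So ∫_0^π (u')² dx = 72*π + 200*π + 0 = 272*π.
||u||_{H^1}^2 = (16*π) + (272*π) = 288*π.


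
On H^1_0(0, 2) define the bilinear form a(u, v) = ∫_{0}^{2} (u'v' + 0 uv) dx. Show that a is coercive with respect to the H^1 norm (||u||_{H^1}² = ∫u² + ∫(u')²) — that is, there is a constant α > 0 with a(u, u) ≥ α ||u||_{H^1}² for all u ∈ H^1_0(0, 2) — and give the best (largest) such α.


α = π^2/(4 + π^2)

Coercivity of a(·,·) on H^1_0(0, 2) means a(u, u) ≥ α ||u||_{H^1}² for every u ∈ H^1_0.
The interval has length L = 2, and Poincaré/coercivity depend only on L. Here a(u, u) = ∫(u')² + (0)·∫u².
Here c = 0, so a(u,u) = ∫(u')² alone. The condition a(u,u) ≥ α||u||_{H^1}² reads (1−α)∫(u')² ≥ (α−c)∫u². Any admissible α is ≤ 1 (rapidly oscillating u have ∫u²/∫(u')² → 0), and α = 1 would force 0 ≥ (1−c)∫u², impossible since c < 1; so 1−α > 0. By the sharp Poincaré inequality on H^1_0 of an interval of length L, ∫(u')² ≥ (π/L)²∫u² with equality for the first sine mode sin(π(x−x₀)/L) (x₀ the left endpoint), so the inequality holds for all u iff (1−α)(π/L)² ≥ α − c, i.e. α ≤ ((π/L)² + c)/((π/L)² + 1) = (1 + c(L/π)²)/(1 + (L/π)²). (Direct route, valid since c ≤ 0: Poincaré gives c∫u² ≥ c(L/π)²∫(u')², so a(u,u) ≥ (1 + c(L/π)²)∫(u')², while ||u||_{H^1}² ≤ (1 + (L/π)²)∫(u')²; dividing yields the same α.) With (π/L)² = π^2/4 and c = 0, the largest admissible constant is α = ((π/L)² + c)/((π/L)² + 1).
Simplifying, α = π^2/(4 + π^2).


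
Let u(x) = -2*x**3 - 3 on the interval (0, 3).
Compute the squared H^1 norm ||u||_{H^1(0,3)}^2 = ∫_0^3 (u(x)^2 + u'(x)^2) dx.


||u||_{H^1}^2 = 114426/35

The H^1 norm (squared) on an interval (0, L) is
  ||u||_{H^1}^2 = ∫_0^L u(x)^2 dx + ∫_0^L u'(x)^2 dx.
Compute u'(x) = -6*x**2.
Then u(x)^2 = 4*x**6 + 12*x**3 + 9 and u'(x)^2 = 36*x**4.
Integrate each monomial from 0 to 3 using ∫_0^3 c·x^n dx = c·3^(n+1)/(n+1):
  ∫_0^3 u(x)^2 dx = ∫_0^3 (4*x^6 + 12*x^3 + 9) dx. Term by term:
    ∫_0^3 4*x^6 dx = 8748/7;  ∫_0^3 12*x^3 dx = 243;  ∫_0^3 9 dx = 27.
  Sum: 8748/7 + 243 + 27 = 10638/7.
  ∫_0^3 u'(x)^2 dx = ∫_0^3 (36*x^4) dx. Term by term:
    ∫_0^3 36*x^4 dx = 8748/5.
Adding: ||u||_{H^1}^2 = 10638/7 + 8748/5 = 114426/35.


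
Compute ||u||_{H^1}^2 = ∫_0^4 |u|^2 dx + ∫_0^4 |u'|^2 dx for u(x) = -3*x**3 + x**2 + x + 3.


||u||_{H^1}^2 = 3063544/105

The H^1 norm (squared) on an interval (0, L) is
  ||u||_{H^1}^2 = ∫_0^L u(x)^2 dx + ∫_0^L u'(x)^2 dx.
Compute u'(x) = -9*x**2 + 2*x + 1.
Then u(x)^2 = 9*x**6 - 6*x**5 - 5*x**4 - 16*x**3 + 7*x**2 + 6*x + 9 and u'(x)^2 = 81*x**4 - 36*x**3 - 14*x**2 + 4*x + 1.
Integrate each monomial from 0 to 4 using ∫_0^4 c·x^n dx = c·4^(n+1)/(n+1):
  ∫_0^4 u(x)^2 dx = ∫_0^4 (9*x^6 - 6*x^5 - 5*x^4 - 16*x^3 + 7*x^2 + 6*x + 9) dx. Term by term:
    ∫_0^4 9*x^6 dx = 147456/7;  ∫_0^4 -6*x^5 dx = -4096;  ∫_0^4 -5*x^4 dx = -1024;
    ∫_0^4 -16*x^3 dx = -1024;  ∫_0^4 7*x^2 dx = 448/3;  ∫_0^4 6*x dx = 48;
    ∫_0^4 9 dx = 36.
  Sum: 147456/7 − 4096 − 1024 − 1024 + 448/3 + 48 + 36 = 318244/21.
  ∫_0^4 u'(x)^2 dx = ∫_0^4 (81*x^4 - 36*x^3 - 14*x^2 + 4*x + 1) dx. Term by term:
    ∫_0^4 81*x^4 dx = 82944/5;  ∫_0^4 -36*x^3 dx = -2304;  ∫_0^4 -14*x^2 dx = -896/3;
    ∫_0^4 4*x dx = 32;  ∫_0^4 1 dx = 4.
  Sum: 82944/5 − 2304 − 896/3 + 32 + 4 = 210332/15.
Adding: ||u||_{H^1}^2 = 318244/21 + 210332/15 = 3063544/105.


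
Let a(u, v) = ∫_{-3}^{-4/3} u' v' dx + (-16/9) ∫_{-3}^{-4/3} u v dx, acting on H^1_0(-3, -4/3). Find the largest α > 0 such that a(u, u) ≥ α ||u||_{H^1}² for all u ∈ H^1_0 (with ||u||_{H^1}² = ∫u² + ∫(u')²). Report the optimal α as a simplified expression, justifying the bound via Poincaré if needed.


α = (-400 + 81*π^2)/(9*(25 + 9*π^2))

Coercivity of a(·,·) on H^1_0(-3, -4/3) means a(u, u) ≥ α ||u||_{H^1}² for every u ∈ H^1_0.
The interval has length L = 5/3, and Poincaré/coercivity depend only on L. Here a(u, u) = ∫(u')² + (-16/9)·∫u².
Here c = -16/9 < 0 with |c| < (π/L)² = 9*π^2/25, so coercivity still holds. The condition a(u,u) ≥ α||u||_{H^1}² reads (1−α)∫(u')² ≥ (α−c)∫u². Any admissible α is ≤ 1 (rapidly oscillating u have ∫u²/∫(u')² → 0), and α = 1 would force 0 ≥ (1−c)∫u², impossible since c < 1; so 1−α > 0. By the sharp Poincaré inequality on H^1_0 of an interval of length L, ∫(u')² ≥ (π/L)²∫u² with equality for the first sine mode sin(π(x−x₀)/L) (x₀ the left endpoint), so the inequality holds for all u iff (1−α)(π/L)² ≥ α − c, i.e. α ≤ ((π/L)² + c)/((π/L)² + 1) = (1 + c(L/π)²)/(1 + (L/π)²). (Direct route, valid since c ≤ 0: Poincaré gives c∫u² ≥ c(L/π)²∫(u')², so a(u,u) ≥ (1 + c(L/π)²)∫(u')², while ||u||_{H^1}² ≤ (1 + (L/π)²)∫(u')²; dividing yields the same α.) With (π/L)² = 9*π^2/25 and c = -16/9, the largest admissible constant is α = ((π/L)² + c)/((π/L)² + 1).
Simplifying, α = (-400 + 81*π^2)/(9*(25 + 9*π^2)).


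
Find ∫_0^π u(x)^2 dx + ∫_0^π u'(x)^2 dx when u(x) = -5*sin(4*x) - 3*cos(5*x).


||u||_{H^1(0,π)}^2 = -2080/3 + 659*π/2

u'(x) = 15*sin(5*x) - 20*cos(4*x).
Expand u² and (u')² and integrate term by term on (0, π), using: for integers n ≥ 1, ∫_0^π sin²(nx) dx = ∫_0^π cos²(nx) dx = π/2; for n ≠ n', ∫_0^π sin(nx)sin(n'x) dx = ∫_0^π cos(nx)cos(n'x) dx = 0; and by product-to-sum, ∫_0^π sin(nx)cos(n'x) dx = ½∫_0^π [sin((n+n')x) + sin((n−n')x)] dx, which is 0 when n+n' is even and 2n/(n²−n'²) when n+n' is odd (it need not vanish on (0, π)).
  u² squared terms: (-5)²·∫sin(4x)² dx = 25·π/2 = 25*π/2;  (-3)²·∫cos(5x)² dx = 9·π/2 = 9*π/2.
  u² cross terms: 2·(-5)·(-3)·∫sin(4x)·cos(5x) dx = 30·(-8/9) = -80/3.
  So ∫_0^π u² dx = 25*π/2 + 9*π/2 − 80/3 = -80/3 + 17*π.
  (u')² squared terms: (-20)²·∫cos(4x)² dx = 400·π/2 = 200*π;  (15)²·∫sin(5x)² dx = 225·π/2 = 225*π/2.
  (u')² cross terms: 2·(-20)·(15)·∫cos(4x)·sin(5x) dx = -600·(10/9) = -2000/3.
  So ∫_0^π (u')² dx = 200*π + 225*π/2 − 2000/3 = -2000/3 + 625*π/2.
||u||_{H^1}^2 = (-80/3 + 17*π) + (-2000/3 + 625*π/2) = -2080/3 + 659*π/2.


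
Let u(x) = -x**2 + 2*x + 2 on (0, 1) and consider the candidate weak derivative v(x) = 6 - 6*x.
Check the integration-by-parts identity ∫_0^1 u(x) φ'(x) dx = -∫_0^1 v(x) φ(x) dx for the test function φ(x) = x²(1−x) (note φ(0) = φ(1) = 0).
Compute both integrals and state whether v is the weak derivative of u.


LHS = -1/15, RHS = -1/5. No, v is not the weak derivative of u.

u(x) = -x**2 + 2*x + 2, classical derivative u'(x) = 2 - 2*x.
φ(x) = x²(1−x), so φ'(x) = x*(2 - 3*x).
Note φ(0) = φ(1) = 0, so the boundary term u·φ vanishes.
LHS = ∫_0^1 u(x) φ'(x) dx = ∫_0^1 (3*x^4 - 8*x^3 - 2*x^2 + 4*x) dx. Term by term:
  ∫_0^1 3*x^4 dx = 3/5;  ∫_0^1 -8*x^3 dx = -2;  ∫_0^1 -2*x^2 dx = -2/3;
  ∫_0^1 4*x dx = 2.
Sum: 3/5 − 2 − 2/3 + 2 = -1/15.
So LHS = -1/15.
∫_0^1 v(x) φ(x) dx = ∫_0^1 (6*x^4 - 12*x^3 + 6*x^2) dx. Term by term:
  ∫_0^1 6*x^4 dx = 6/5;  ∫_0^1 -12*x^3 dx = -3;  ∫_0^1 6*x^2 dx = 2.
Sum: 6/5 − 3 + 2 = 1/5.
So RHS = -∫_0^1 v(x) φ(x) dx = -1/5.
LHS − RHS = 2/15 ≠ 0, so the identity fails.
(For a valid weak derivative the identity must hold for EVERY test function, in particular this one. The failure shows v is NOT the weak derivative of u.)
Correct weak derivative would be u'(x) = 2 - 2*x.


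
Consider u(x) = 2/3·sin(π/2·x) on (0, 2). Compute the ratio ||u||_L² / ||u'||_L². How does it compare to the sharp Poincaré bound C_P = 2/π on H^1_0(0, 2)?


||u||_L² / ||u'||_L² = 2/π = C_P.

u(x) = 2/3·sin(π/2·x), so u'(x) = π*cos(π*x/2)/3.
Writing u(x) = A·sin(kπx/L) with A = 2/3 and k = 1, use ∫_0^L sin²(kπx/L) dx = L/2 and ∫_0^L cos²(kπx/L) dx = L/2.
u² = 4/9·sin²(π/2·x) and (u')² = π^2/9·cos²(π/2·x), and each of sin², cos² integrates to L/2 = 1 over (0, 2).
∫_0^2 u² dx = 4/9, so ||u||_L² = 2/3.
∫_0^2 (u')² dx = π^2/9, so ||u'||_L² = π/3.
Ratio ||u||_L² / ||u'||_L² = 2/π.
Sharp Poincaré constant on H^1_0(0, 2) is C_P = L/π = 2/π, achieved by sin(π/2·x).
This is the k = 1 eigenfunction (up to amplitude), so the ratio equals the sharp Poincaré constant exactly.


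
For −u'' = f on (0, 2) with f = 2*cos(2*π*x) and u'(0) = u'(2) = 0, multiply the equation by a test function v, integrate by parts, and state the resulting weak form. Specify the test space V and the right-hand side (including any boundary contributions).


V = H^1(0, 2) (no boundary constraint on v; u is determined up to an additive constant); weak form: ∫_0^2 u'v' dx = ∫_0^2 (2*cos(2*π*x)) v dx for all v ∈ V.

Multiply both sides by a test function v and integrate from 0 to 2:
  ∫_0^2 −u''(x) v(x) dx = ∫_0^2 f(x) v(x) dx.
Integrate the LHS by parts once:
  ∫_0^2 −u'' v dx = −[u'(x) v(x)]_0^2 + ∫_0^2 u'(x) v'(x) dx.
Thus ∫_0^2 u'(x) v'(x) dx = ∫_0^2 f(x) v(x) dx + [u'(x) v(x)]_0^2.
Choose V so that boundary terms are either known or forced to vanish.
u has homogeneous Neumann: u'(0) = u'(2) = 0. So [u' v]_0^2 = 0·v(2) − 0·v(0) = 0 for any v; take V = H^1(0, 2).
Weak formulation: find u (satisfying any essential BC) such that ∫_0^2 u'(x) v'(x) dx = ∫_0^2 f v dx for all v ∈ V (homogeneous Neumann, so boundary terms vanish).
Substituting f(x) = 2*cos(2*π*x), the right-hand side is ∫_0^2 (2*cos(2*π*x)) v dx.
Compatibility check (pure Neumann): taking v ≡ 1 ∈ V gives 0 = ∫_0^2 f dx + (0) − (0), i.e. ∫_0^2 f dx must equal u'(0) − u'(2) = 0. Indeed ∫_0^2 (2*cos(2*π*x)) dx = 0, so the data are compatible. The solution is then unique only up to an additive constant (fix it e.g. by requiring ∫_0^2 u dx = 0).


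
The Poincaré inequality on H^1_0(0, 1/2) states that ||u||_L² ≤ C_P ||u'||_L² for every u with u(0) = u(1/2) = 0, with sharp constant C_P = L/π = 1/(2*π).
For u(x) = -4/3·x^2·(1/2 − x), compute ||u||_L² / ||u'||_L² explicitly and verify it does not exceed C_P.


||u||_L² / ||u'||_L² = sqrt(14)/28 < C_P = 1/(2*π).

u(x) = -4/3·x^2·(1/2 − x), so u'(x) = 4*x*(3*x - 1)/3.
u(x) = -4/3·x^2·(1/2 − x) vanishes at x = 0 and x = 1/2, so u ∈ H^1_0(0, 1/2). Differentiate via the product rule and integrate the resulting polynomials term by term.
  ∫_0^1/2 u² dx = ∫_0^1/2 (16*x^6/9 - 16*x^5/9 + 4*x^4/9) dx. Term by term:
    ∫_0^1/2 16*x^6/9 dx = 1/504;  ∫_0^1/2 -16*x^5/9 dx = -1/216;  ∫_0^1/2 4*x^4/9 dx = 1/360.
  Sum: 1/504 − 1/216 + 1/360 = 1/7560.
  ∫_0^1/2 (u')² dx = ∫_0^1/2 (16*x^4 - 32*x^3/3 + 16*x^2/9) dx. Term by term:
    ∫_0^1/2 16*x^4 dx = 1/10;  ∫_0^1/2 -32*x^3/3 dx = -1/6;  ∫_0^1/2 16*x^2/9 dx = 2/27.
  Sum: 1/10 − 1/6 + 2/27 = 1/135.
∫_0^1/2 u² dx = 1/7560, so ||u||_L² = sqrt(210)/1260.
∫_0^1/2 (u')² dx = 1/135, so ||u'||_L² = sqrt(15)/45.
Ratio ||u||_L² / ||u'||_L² = sqrt(14)/28.
Sharp Poincaré constant on H^1_0(0, 1/2) is C_P = L/π = 1/(2*π), achieved by sin(2*π·x).
A polynomial bump cannot attain the sharp Poincaré constant (only the first sine eigenfunction does), so the ratio is strictly less than C_P, consistent with ||u||_L² ≤ C_P ||u'||_L².
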